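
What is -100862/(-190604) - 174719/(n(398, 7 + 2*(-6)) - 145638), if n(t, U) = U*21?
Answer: 24001035371/13889599386 ≈ 1.7280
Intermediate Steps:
n(t, U) = 21*U
-100862/(-190604) - 174719/(n(398, 7 + 2*(-6)) - 145638) = -100862/(-190604) - 174719/(21*(7 + 2*(-6)) - 145638) = -100862*(-1/190604) - 174719/(21*(7 - 12) - 145638) = 50431/95302 - 174719/(21*(-5) - 145638) = 50431/95302 - 174719/(-105 - 145638) = 50431/95302 - 174719/(-145743) = 50431/95302 - 174719*(-1/145743) = 50431/95302 + 174719/145743 = 24001035371/13889599386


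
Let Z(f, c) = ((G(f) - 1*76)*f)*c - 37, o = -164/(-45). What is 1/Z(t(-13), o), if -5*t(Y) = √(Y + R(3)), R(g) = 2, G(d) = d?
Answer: -16285875/14869228147 - 23370000*I*√11/14869228147 ≈ -0.0010953 - 0.0052127*I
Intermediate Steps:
o = 164/45 (o = -164*(-1/45) = 164/45 ≈ 3.6444)
t(Y) = -√(2 + Y)/5 (t(Y) = -√(Y + 2)/5 = -√(2 + Y)/5)
Z(f, c) = -37 + c*f*(-76 + f) (Z(f, c) = ((f - 1*76)*f)*c - 37 = ((f - 76)*f)*c - 37 = ((-76 + f)*f)*c - 37 = (f*(-76 + f))*c - 37 = c*f*(-76 + f) - 37 = -37 + c*f*(-76 + f))
1/Z(t(-13), o) = 1/(-37 + 164*(-√(2 - 13)/5)²/45 - 76*164/45*(-√(2 - 13)/5)) = 1/(-37 + 164*(-I*√11/5)²/45 - 76*164/45*(-I*√11/5)) = 1/(-37 + (164/45)*(-11/25) + 12464*I*√11/225) = 1/(-37 - 1804/1125 + 12464*I*√11/225) = 1/(-43429/1125 + 12464*I*√11/225)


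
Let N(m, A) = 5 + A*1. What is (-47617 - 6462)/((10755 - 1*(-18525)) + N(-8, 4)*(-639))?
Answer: -54079/23529 ≈ -2.2984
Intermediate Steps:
N(m, A) = 5 + A
(-47617 - 6462)/((10755 - 1*(-18525)) + N(-8, 4)*(-639)) = (-47617 - 6462)/((10755 - 1*(-18525)) + (5 + 4)*(-639)) = -54079/((10755 + 18525) + 9*(-639)) = -54079/(29280 - 5751) = -54079/23529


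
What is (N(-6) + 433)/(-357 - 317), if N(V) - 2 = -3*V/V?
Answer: -216/337 ≈ -0.64095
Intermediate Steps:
N(V) = -1 (N(V) = 2 - 3*V/V = 2 - 3*1 = 2 - 3 = -1)
(N(-6) + 433)/(-357 - 317) = (-1 + 433)/(-357 - 317) = 432/(-674) = 432*(-1/674) = -216/337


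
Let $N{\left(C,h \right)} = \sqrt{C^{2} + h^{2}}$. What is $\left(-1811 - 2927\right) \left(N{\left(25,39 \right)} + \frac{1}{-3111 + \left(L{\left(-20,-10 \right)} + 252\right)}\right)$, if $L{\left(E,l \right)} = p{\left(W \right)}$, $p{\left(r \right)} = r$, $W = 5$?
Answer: $\frac{2369}{1427} - 4738 \sqrt{2146} \approx -2.1949 \cdot 10^{5}$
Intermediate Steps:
$L{\left(E,l \right)} = 5$
$\left(-1811 - 2927\right) \left(N{\left(25,39 \right)} + \frac{1}{-3111 + \left(L{\left(-20,-10 \right)} + 252\right)}\right) = \left(-1811 - 2927\right) \left(\sqrt{25^{2} + 39^{2}} + \frac{1}{-3111 + \left(5 + 252\right)}\right) = - 4738 \left(\sqrt{625 + 1521} + \frac{1}{-3111 + 257}\right) = - 4738 \left(\sqrt{2146} + \frac{1}{-2854}\right) = - 4738 \left(\sqrt{2146} - \frac{1}{2854}\right) = - 4738 \left(- \frac{1}{2854} + \sqrt{2146}\right) = \frac{2369}{1427} - 4738 \sqrt{2146}$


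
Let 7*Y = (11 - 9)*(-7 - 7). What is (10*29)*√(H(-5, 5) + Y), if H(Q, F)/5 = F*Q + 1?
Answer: 580*I*√31 ≈ 3229.3*I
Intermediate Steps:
H(Q, F) = 5 + 5*F*Q (H(Q, F) = 5*(F*Q + 1) = 5*(1 + F*Q) = 5 + 5*F*Q)
Y = -4 (Y = ((11 - 9)*(-7 - 7))/7 = (2*(-14))/7 = (⅐)*(-28) = -4)
(10*29)*√(H(-5, 5) + Y) = (10*29)*√((5 + 5*5*(-5)) - 4) = 290*√((5 - 125) - 4) = 290*√(-120 - 4) = 290*√(-124) = 290*(2*I*√31) = 580*I*√31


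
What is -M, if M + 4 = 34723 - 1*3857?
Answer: -30862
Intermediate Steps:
M = 30862 (M = -4 + (34723 - 1*3857) = -4 + (34723 - 3857) = -4 + 30866 = 30862)
-M = -1*30862 = -30862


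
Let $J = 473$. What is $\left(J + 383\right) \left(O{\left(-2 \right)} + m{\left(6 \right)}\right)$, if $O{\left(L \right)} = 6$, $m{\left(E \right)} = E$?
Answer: $10272$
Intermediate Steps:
$\left(J + 383\right) \left(O{\left(-2 \right)} + m{\left(6 \right)}\right) = \left(473 + 383\right) \left(6 + 6\right) = 856 \cdot 12 = 10272$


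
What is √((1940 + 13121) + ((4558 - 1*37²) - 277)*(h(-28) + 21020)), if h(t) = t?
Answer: 59*√17565 ≈ 7819.4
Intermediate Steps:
√((1940 + 13121) + ((4558 - 1*37²) - 277)*(h(-28) + 21020)) = √((1940 + 13121) + ((4558 - 1*37²) - 277)*(-28 + 21020)) = √(15061 + ((4558 - 1*1369) - 277)*20992) = √(15061 + ((4558 - 1369) - 277)*20992) = √(15061 + (3189 - 277)*20992) = √(15061 + 2912*20992) = √(15061 + 61128704) = √61143765 = 59*√17565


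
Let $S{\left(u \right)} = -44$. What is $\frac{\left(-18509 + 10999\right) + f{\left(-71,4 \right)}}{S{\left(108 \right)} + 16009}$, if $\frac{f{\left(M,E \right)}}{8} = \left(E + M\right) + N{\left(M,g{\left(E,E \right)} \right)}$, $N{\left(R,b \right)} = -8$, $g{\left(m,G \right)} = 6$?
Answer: $- \frac{1622}{3193} \approx -0.50799$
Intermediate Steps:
$f{\left(M,E \right)} = -64 + 8 E + 8 M$ ($f{\left(M,E \right)} = 8 \left(\left(E + M\right) - 8\right) = 8 \left(-8 + E + M\right) = -64 + 8 E + 8 M$)
$\frac{\left(-18509 + 10999\right) + f{\left(-71,4 \right)}}{S{\left(108 \right)} + 16009} = \frac{\left(-18509 + 10999\right) + \left(-64 + 8 \cdot 4 + 8 \left(-71\right)\right)}{-44 + 16009} = \frac{-7510 - 600}{15965} = \left(-7510 - 600\right) \frac{1}{15965} = \left(-8110\right) \frac{1}{15965} = - \frac{1622}{3193}$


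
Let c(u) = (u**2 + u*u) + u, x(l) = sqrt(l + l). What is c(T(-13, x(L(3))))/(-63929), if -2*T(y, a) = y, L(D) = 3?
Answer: -91/63929 ≈ -0.0014235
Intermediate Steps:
x(l) = sqrt(2)*sqrt(l) (x(l) = sqrt(2*l) = sqrt(2)*sqrt(l))
T(y, a) = -y/2
c(u) = u + 2*u**2 (c(u) = (u**2 + u**2) + u = 2*u**2 + u = u + 2*u**2)
c(T(-13, x(L(3))))/(-63929) = ((-1/2*(-13))*(1 + 2*(-1/2*(-13))))/(-63929) = (13*(1 + 2*(13/2))/2)*(-1/63929) = (13*(1 + 13)/2)*(-1/63929) = ((13/2)*14)*(-1/63929) = 91*(-1/63929) = -91/63929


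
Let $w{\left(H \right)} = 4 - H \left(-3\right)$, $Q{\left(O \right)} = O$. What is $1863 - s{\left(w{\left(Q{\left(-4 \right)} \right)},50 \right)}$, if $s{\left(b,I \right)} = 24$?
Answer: $1839$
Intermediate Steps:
$w{\left(H \right)} = 4 + 3 H$ ($w{\left(H \right)} = 4 - - 3 H = 4 + 3 H$)
$1863 - s{\left(w{\left(Q{\left(-4 \right)} \right)},50 \right)} = 1863 - 24 = 1839$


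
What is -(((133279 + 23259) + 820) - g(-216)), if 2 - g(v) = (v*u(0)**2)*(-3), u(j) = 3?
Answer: -163188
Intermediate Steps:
g(v) = 2 + 27*v (g(v) = 2 - v*3**2*(-3) = 2 - v*9*(-3) = 2 - 9*v*(-3) = 2 - (-27)*v = 2 + 27*v)
-(((133279 + 23259) + 820) - g(-216)) = -(((133279 + 23259) + 820) - (2 + 27*(-216))) = -((156538 + 820) - (2 - 5832)) = -(157358 - 1*(-5830)) = -(157358 + 5830) = -1*163188 = -163188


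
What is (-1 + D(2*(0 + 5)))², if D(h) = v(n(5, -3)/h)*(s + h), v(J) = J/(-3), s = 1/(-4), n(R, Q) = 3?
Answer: 6241/1600 ≈ 3.9006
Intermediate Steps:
s = -¼ ≈ -0.25000
v(J) = -J/3 (v(J) = J*(-⅓) = -J/3)
D(h) = -(-¼ + h)/h (D(h) = (-1/h)*(-¼ + h) = -(-¼ + h)/h)
(-1 + D(2*(0 + 5)))² = (-1 + (¼ - 2*(0 + 5))/((2*(0 + 5))))² = (-1 + (¼ - 2*5)/((2*5)))² = (-1 + (¼ - 1*10)/10)² = (-1 + (¼ - 10)/10)² = (-1 + (⅒)*(-39/4))² = (-1 - 39/40)² = (-79/40)² = 6241/1600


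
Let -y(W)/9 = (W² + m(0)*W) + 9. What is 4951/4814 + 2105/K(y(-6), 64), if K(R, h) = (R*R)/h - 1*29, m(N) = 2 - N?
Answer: 1076075783/415703342 ≈ 2.5886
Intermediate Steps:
y(W) = -81 - 18*W - 9*W² (y(W) = -9*((W² + (2 - 1*0)*W) + 9) = -9*((W² + (2 + 0)*W) + 9) = -9*((W² + 2*W) + 9) = -9*(9 + W² + 2*W) = -81 - 18*W - 9*W²)
K(R, h) = -29 + R²/h (K(R, h) = R²/h - 29 = -29 + R²/h)
4951/4814 + 2105/K(y(-6), 64) = 4951/4814 + 2105/(-29 + (-81 - 18*(-6) - 9*(-6)²)²/64) = 4951*(1/4814) + 2105/(-29 + (-81 + 108 - 9*36)²*(1/64)) = 4951/4814 + 2105/(-29 + (-81 + 108 - 324)²*(1/64)) = 4951/4814 + 2105/(-29 + (-297)²*(1/64)) = 4951/4814 + 2105/(-29 + 88209*(1/64)) = 4951/4814 + 2105/(-29 + 88209/64) = 4951/4814 + 2105/(86353/64) = 4951/4814 + 2105*(64/86353) = 4951/4814 + 134720/86353 = 1076075783/415703342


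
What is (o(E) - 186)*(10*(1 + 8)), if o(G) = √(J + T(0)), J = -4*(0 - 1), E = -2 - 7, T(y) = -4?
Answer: -16740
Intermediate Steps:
E = -9
J = 4 (J = -4*(-1) = 4)
o(G) = 0 (o(G) = √(4 - 4) = √0 = 0)
(o(E) - 186)*(10*(1 + 8)) = (0 - 186)*(10*(1 + 8)) = -1860*9 = -186*90 = -16740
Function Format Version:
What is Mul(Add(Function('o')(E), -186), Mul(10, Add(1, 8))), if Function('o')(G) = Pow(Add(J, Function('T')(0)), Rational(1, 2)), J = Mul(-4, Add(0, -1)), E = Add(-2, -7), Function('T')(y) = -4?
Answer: -16740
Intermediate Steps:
E = -9
J = 4 (J = Mul(-4, -1) = 4)
Function('o')(G) = 0 (Function('o')(G) = Pow(Add(4, -4), Rational(1, 2)) = Pow(0, Rational(1, 2)) = 0)
Mul(Add(Function('o')(E), -186), Mul(10, Add(1, 8))) = Mul(Add(0, -186), Mul(10, Add(1, 8))) = Mul(-186, Mul(10, 9)) = Mul(-186, 90) = -16740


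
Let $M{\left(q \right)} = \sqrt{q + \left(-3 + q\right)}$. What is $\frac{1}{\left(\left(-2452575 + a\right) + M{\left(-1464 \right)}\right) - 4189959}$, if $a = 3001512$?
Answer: $- \frac{1213674}{4419013735805} - \frac{i \sqrt{2931}}{13257041207415} \approx -2.7465 \cdot 10^{-7} - 4.0838 \cdot 10^{-12} i$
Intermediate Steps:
$M{\left(q \right)} = \sqrt{-3 + 2 q}$
$\frac{1}{\left(\left(-2452575 + a\right) + M{\left(-1464 \right)}\right) - 4189959} = \frac{1}{\left(\left(-2452575 + 3001512\right) + \sqrt{-3 + 2 \left(-1464\right)}\right) - 4189959} = \frac{1}{\left(548937 + \sqrt{-3 - 2928}\right) - 4189959} = \frac{1}{\left(548937 + \sqrt{-2931}\right) - 4189959} = \frac{1}{\left(548937 + i \sqrt{2931}\right) - 4189959} = \frac{1}{-3641022 + i \sqrt{2931}}$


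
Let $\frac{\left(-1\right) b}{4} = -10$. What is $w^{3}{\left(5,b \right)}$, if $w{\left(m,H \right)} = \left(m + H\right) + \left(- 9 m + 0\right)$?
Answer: $0$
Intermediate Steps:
$b = 40$ ($b = \left(-4\right) \left(-10\right) = 40$)
$w{\left(m,H \right)} = H - 8 m$ ($w{\left(m,H \right)} = \left(H + m\right) - 9 m = H - 8 m$)
$w^{3}{\left(5,b \right)} = \left(40 - 40\right)^{3} = 0^{3} = 0$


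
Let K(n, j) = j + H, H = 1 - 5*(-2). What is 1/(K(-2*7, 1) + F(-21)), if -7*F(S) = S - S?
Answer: 1/12 ≈ 0.083333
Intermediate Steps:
F(S) = 0 (F(S) = -(S - S)/7 = -1/7*0 = 0)
H = 11 (H = 1 + 10 = 11)
K(n, j) = 11 + j (K(n, j) = j + 11 = 11 + j)
1/(K(-2*7, 1) + F(-21)) = 1/((11 + 1) + 0) = 1/(12 + 0) = 1/12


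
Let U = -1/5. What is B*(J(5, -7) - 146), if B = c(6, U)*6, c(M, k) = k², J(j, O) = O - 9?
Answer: -972/25 ≈ -38.880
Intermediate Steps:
J(j, O) = -9 + O
U = -⅕ (U = -1*⅕ = -⅕ ≈ -0.20000)
B = 6/25 (B = (-⅕)²*6 = (1/25)*6 = 6/25 ≈ 0.24000)
B*(J(5, -7) - 146) = 6*((-9 - 7) - 146)/25 = 6*(-16 - 146)/25 = (6/25)*(-162) = -972/25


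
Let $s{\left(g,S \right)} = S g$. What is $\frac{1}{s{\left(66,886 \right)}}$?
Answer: $\frac{1}{58476} \approx 1.7101 \cdot 10^{-5}$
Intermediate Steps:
$\frac{1}{s{\left(66,886 \right)}} = \frac{1}{886 \cdot 66} = \frac{1}{58476}$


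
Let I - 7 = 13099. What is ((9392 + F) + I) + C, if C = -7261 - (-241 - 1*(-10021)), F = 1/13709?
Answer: 74810014/13709 ≈ 5457.0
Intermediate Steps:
I = 13106 (I = 7 + 13099 = 13106)
F = 1/13709 ≈ 7.2945e-5
C = -17041 (C = -7261 - (-241 + 10021) = -7261 - 1*9780 = -7261 - 9780 = -17041)
((9392 + F) + I) + C = ((9392 + 1/13709) + 13106) - 17041 = (128754929/13709 + 13106) - 17041 = 308425083/13709 - 17041 = 74810014/13709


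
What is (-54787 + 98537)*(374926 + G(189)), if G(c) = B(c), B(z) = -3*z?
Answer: 16378206250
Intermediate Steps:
G(c) = -3*c
(-54787 + 98537)*(374926 + G(189)) = (-54787 + 98537)*(374926 - 3*189) = 43750*(374926 - 567) = 43750*374359 = 16378206250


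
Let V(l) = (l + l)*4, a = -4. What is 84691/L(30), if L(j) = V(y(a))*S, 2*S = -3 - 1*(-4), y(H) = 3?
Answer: 84691/12 ≈ 7057.6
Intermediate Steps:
S = ½ (S = (-3 - 1*(-4))/2 = (-3 + 4)/2 = (½)*1 = ½ ≈ 0.50000)
V(l) = 8*l (V(l) = (2*l)*4 = 8*l)
L(j) = 12 (L(j) = (8*3)*(½) = 24*(½) = 12)
84691/L(30) = 84691/12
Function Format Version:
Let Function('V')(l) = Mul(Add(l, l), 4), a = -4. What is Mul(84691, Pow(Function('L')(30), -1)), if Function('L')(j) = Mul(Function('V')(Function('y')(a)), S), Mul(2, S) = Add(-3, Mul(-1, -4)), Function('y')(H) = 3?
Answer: Rational(84691, 12) ≈ 7057.6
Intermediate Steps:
S = Rational(1, 2) (S = Mul(Rational(1, 2), Add(-3, Mul(-1, -4))) = Mul(Rational(1, 2), Add(-3, 4)) = Mul(Rational(1, 2), 1) = Rational(1, 2) ≈ 0.50000)
Function('V')(l) = Mul(8, l) (Function('V')(l) = Mul(Mul(2, l), 4) = Mul(8, l))
Function('L')(j) = 12 (Function('L')(j) = Mul(Mul(8, 3), Rational(1, 2)) = Mul(24, Rational(1, 2)) = 12)
Mul(84691, Pow(Function('L')(30), -1)) = Mul(84691, Pow(12, -1)) = Mul(84691, Rational(1, 12)) = Rational(84691, 12)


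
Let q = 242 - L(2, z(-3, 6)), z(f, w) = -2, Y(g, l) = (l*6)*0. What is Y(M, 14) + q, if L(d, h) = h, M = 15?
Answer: 244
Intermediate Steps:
Y(g, l) = 0 (Y(g, l) = (6*l)*0 = 0)
q = 244 (q = 242 - 1*(-2) = 242 + 2 = 244)
Y(M, 14) + q = 0 + 244 = 244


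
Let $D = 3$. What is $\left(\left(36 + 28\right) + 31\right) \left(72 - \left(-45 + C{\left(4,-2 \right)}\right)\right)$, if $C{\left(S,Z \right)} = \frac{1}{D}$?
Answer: $\frac{33250}{3} \approx 11083.0$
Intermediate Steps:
$C{\left(S,Z \right)} = \frac{1}{3}$
$\left(\left(36 + 28\right) + 31\right) \left(72 - \left(-45 + C{\left(4,-2 \right)}\right)\right) = \left(\left(36 + 28\right) + 31\right) \left(72 + \left(45 - \frac{1}{3}\right)\right) = \left(64 + 31\right) \left(72 + \left(45 - \frac{1}{3}\right)\right) = 95 \left(72 + \frac{134}{3}\right) = 95 \cdot \frac{350}{3} = \frac{33250}{3}$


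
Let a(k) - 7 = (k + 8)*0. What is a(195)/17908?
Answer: 7/17908 ≈ 0.00039089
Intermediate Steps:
a(k) = 7 (a(k) = 7 + (k + 8)*0 = 7 + (8 + k)*0 = 7 + 0 = 7)
a(195)/17908 = 7/17908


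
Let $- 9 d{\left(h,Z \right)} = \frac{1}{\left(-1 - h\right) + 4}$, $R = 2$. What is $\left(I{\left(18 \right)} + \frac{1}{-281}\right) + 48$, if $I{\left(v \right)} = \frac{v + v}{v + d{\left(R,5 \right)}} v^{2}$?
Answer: $\frac{31669663}{45241} \approx 700.02$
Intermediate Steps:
$d{\left(h,Z \right)} = - \frac{1}{9 \left(3 - h\right)}$ ($d{\left(h,Z \right)} = - \frac{1}{9 \left(\left(-1 - h\right) + 4\right)} = - \frac{1}{9 \left(3 - h\right)}$)
$I{\left(v \right)} = \frac{2 v^{3}}{- \frac{1}{9} + v}$ ($I{\left(v \right)} = \frac{v + v}{v + \frac{1}{9 \left(-3 + 2\right)}} v^{2} = \frac{2 v}{v + \frac{1}{9 \left(-1\right)}} v^{2} = \frac{2 v}{v + \frac{1}{9} \left(-1\right)} v^{2} = \frac{2 v}{v - \frac{1}{9}} v^{2} = \frac{2 v}{- \frac{1}{9} + v} v^{2} = \frac{2 v^{3}}{- \frac{1}{9} + v}$)
$\left(I{\left(18 \right)} + \frac{1}{-281}\right) + 48 = \left(\frac{18 \cdot 18^{3}}{-1 + 9 \cdot 18} + \frac{1}{-281}\right) + 48 = \left(18 \cdot 5832 \frac{1}{-1 + 162} - \frac{1}{281}\right) + 48 = \left(18 \cdot 5832 \cdot \frac{1}{161} - \frac{1}{281}\right) + 48 = \left(\frac{104976}{161} - \frac{1}{281}\right) + 48 = \frac{29498095}{45241} + 48 = \frac{31669663}{45241}$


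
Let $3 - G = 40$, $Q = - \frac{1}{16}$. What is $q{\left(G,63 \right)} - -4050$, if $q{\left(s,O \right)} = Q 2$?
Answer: $\frac{32399}{8} \approx 4049.9$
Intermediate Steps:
$Q = - \frac{1}{16}$ ($Q = \left(-1\right) \frac{1}{16} = - \frac{1}{16} \approx -0.0625$)
$G = -37$ ($G = 3 - 40 = -37$)
$q{\left(s,O \right)} = - \frac{1}{8}$ ($q{\left(s,O \right)} = \left(- \frac{1}{16}\right) 2 = - \frac{1}{8}$)
$q{\left(G,63 \right)} - -4050 = - \frac{1}{8} - -4050 = - \frac{1}{8} + 4050 = \frac{32399}{8}$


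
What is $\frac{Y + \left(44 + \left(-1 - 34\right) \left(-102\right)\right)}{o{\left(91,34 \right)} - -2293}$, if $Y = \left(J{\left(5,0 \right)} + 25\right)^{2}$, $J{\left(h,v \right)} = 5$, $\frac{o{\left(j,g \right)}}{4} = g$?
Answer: $\frac{4514}{2429} \approx 1.8584$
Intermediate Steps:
$o{\left(j,g \right)} = 4 g$
$Y = 900$ ($Y = \left(5 + 25\right)^{2} = 30^{2} = 900$)
$\frac{Y + \left(44 + \left(-1 - 34\right) \left(-102\right)\right)}{o{\left(91,34 \right)} - -2293} = \frac{900 + \left(44 + \left(-1 - 34\right) \left(-102\right)\right)}{4 \cdot 34 - -2293} = \frac{900 + \left(44 - -3570\right)}{136 + \left(-6848 + 9141\right)} = \frac{900 + \left(44 + 3570\right)}{136 + 2293} = \frac{900 + 3614}{2429} = 4514 \cdot \frac{1}{2429} = \frac{4514}{2429}$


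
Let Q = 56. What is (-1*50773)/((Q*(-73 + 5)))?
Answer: 50773/3808 ≈ 13.333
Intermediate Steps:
(-1*50773)/((Q*(-73 + 5))) = (-1*50773)/((56*(-73 + 5))) = -50773/(56*(-68)) = -50773/(-3808) = -50773*(-1/3808) = 50773/3808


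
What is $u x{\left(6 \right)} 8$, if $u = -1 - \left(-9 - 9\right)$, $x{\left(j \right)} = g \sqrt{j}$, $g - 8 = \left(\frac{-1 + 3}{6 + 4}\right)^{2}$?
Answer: $\frac{27336 \sqrt{6}}{25} \approx 2678.4$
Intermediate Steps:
$g = \frac{201}{25}$ ($g = 8 + \left(\frac{-1 + 3}{6 + 4}\right)^{2} = 8 + \left(\frac{2}{10}\right)^{2} = 8 + \left(2 \cdot \frac{1}{10}\right)^{2} = 8 + \left(\frac{1}{5}\right)^{2} = 8 + \frac{1}{25} = \frac{201}{25} \approx 8.04$)
$x{\left(j \right)} = \frac{201 \sqrt{j}}{25}$
$u = 17$ ($u = -1 - \left(-9 - 9\right) = -1 - -18 = -1 + 18 = 17$)
$u x{\left(6 \right)} 8 = 17 \frac{201 \sqrt{6}}{25} \cdot 8 = \frac{3417 \sqrt{6}}{25} \cdot 8 = \frac{27336 \sqrt{6}}{25}$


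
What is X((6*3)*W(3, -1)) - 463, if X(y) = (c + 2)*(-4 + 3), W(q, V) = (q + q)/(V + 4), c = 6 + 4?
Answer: -475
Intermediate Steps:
c = 10
W(q, V) = 2*q/(4 + V) (W(q, V) = (2*q)/(4 + V) = 2*q/(4 + V))
X(y) = -12 (X(y) = (10 + 2)*(-4 + 3) = 12*(-1) = -12)
X((6*3)*W(3, -1)) - 463 = -12 - 463 = -475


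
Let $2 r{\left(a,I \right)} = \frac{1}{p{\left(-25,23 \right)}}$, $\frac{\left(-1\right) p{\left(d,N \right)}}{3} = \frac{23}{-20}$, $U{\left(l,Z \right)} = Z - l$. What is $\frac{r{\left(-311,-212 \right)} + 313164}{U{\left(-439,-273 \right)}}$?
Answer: $\frac{10804163}{5727} \approx 1886.5$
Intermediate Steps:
$p{\left(d,N \right)} = \frac{69}{20}$ ($p{\left(d,N \right)} = - 3 \frac{23}{-20} = - 3 \cdot 23 \left(- \frac{1}{20}\right) = \left(-3\right) \left(- \frac{23}{20}\right) = \frac{69}{20}$)
$r{\left(a,I \right)} = \frac{10}{69}$ ($r{\left(a,I \right)} = \frac{1}{2 \cdot \frac{69}{20}} = \frac{1}{2} \cdot \frac{20}{69} = \frac{10}{69}$)
$\frac{r{\left(-311,-212 \right)} + 313164}{U{\left(-439,-273 \right)}} = \frac{\frac{10}{69} + 313164}{-273 - -439} = \frac{21608326}{69 \left(-273 + 439\right)} = \frac{21608326}{69 \cdot 166} = \frac{21608326}{69} \cdot \frac{1}{166} = \frac{10804163}{5727}$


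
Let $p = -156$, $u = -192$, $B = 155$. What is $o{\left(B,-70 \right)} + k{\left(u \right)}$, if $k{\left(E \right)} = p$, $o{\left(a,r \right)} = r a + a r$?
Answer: $-21856$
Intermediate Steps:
$o{\left(a,r \right)} = 2 a r$ ($o{\left(a,r \right)} = a r + a r = 2 a r$)
$k{\left(E \right)} = -156$
$o{\left(B,-70 \right)} + k{\left(u \right)} = 2 \cdot 155 \left(-70\right) - 156 = -21700 - 156 = -21856$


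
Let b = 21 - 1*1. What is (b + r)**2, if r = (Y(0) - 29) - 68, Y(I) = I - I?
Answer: 5929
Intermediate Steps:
Y(I) = 0
r = -97 (r = (0 - 29) - 68 = -29 - 68 = -97)
b = 20 (b = 21 - 1 = 20)
(b + r)**2 = (20 - 97)**2 = (-77)**2 = 5929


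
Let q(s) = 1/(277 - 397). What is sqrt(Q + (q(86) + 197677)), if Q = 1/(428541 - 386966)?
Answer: sqrt(1968081696839202)/99780 ≈ 444.61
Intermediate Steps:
q(s) = -1/120 (q(s) = 1/(-120) = -1/120)
Q = 1/41575 ≈ 2.4053e-5
sqrt(Q + (q(86) + 197677)) = sqrt(1/41575 + (-1/120 + 197677)) = sqrt(1/41575 + 23721239/120) = sqrt(197242102309/997800) = sqrt(1968081696839202)/99780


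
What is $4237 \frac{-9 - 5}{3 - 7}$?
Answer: $\frac{29659}{2} \approx 14830.0$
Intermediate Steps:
$4237 \frac{-9 - 5}{3 - 7} = 4237 \left(- \frac{14}{-4}\right) = 4237 \left(\left(-14\right) \left(- \frac{1}{4}\right)\right) = 4237 \cdot \frac{7}{2} = \frac{29659}{2}$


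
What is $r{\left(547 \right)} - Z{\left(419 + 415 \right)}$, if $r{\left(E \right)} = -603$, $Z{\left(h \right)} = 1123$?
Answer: $-1726$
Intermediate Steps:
$r{\left(547 \right)} - Z{\left(419 + 415 \right)} = -603 - 1123 = -1726$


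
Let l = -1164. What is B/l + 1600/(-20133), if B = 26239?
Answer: -176710729/7811604 ≈ -22.622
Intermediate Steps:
B/l + 1600/(-20133) = 26239/(-1164) + 1600/(-20133) = 26239*(-1/1164) + 1600*(-1/20133) = -26239/1164 - 1600/20133 = -176710729/7811604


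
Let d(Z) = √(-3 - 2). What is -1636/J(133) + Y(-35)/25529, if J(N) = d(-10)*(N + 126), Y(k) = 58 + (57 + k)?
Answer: 80/25529 + 1636*I*√5/1295 ≈ 0.0031337 + 2.8249*I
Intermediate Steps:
Y(k) = 115 + k
d(Z) = I*√5 (d(Z) = √(-5) = I*√5)
J(N) = I*√5*(126 + N) (J(N) = (I*√5)*(N + 126) = (I*√5)*(126 + N) = I*√5*(126 + N))
-1636/J(133) + Y(-35)/25529 = -1636*(-I*√5/(5*(126 + 133))) + (115 - 35)/25529 = -1636*(-I*√5/1295) + 80*(1/25529) = -1636*(-I*√5/1295) + 80/25529 = -(-1636)*I*√5/1295 + 80/25529 = 1636*I*√5/1295 + 80/25529 = 80/25529 + 1636*I*√5/1295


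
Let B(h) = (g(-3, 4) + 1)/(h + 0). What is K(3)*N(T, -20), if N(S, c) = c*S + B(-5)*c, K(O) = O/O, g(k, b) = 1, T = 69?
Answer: -1372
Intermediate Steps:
K(O) = 1
B(h) = 2/h (B(h) = (1 + 1)/(h + 0) = 2/h)
N(S, c) = -2*c/5 + S*c (N(S, c) = c*S + (2/(-5))*c = S*c + (2*(-1/5))*c = S*c - 2*c/5 = -2*c/5 + S*c)
K(3)*N(T, -20) = 1*((1/5)*(-20)*(-2 + 5*69)) = 1*((1/5)*(-20)*(-2 + 345)) = 1*((1/5)*(-20)*343) = 1*(-1372) = -1372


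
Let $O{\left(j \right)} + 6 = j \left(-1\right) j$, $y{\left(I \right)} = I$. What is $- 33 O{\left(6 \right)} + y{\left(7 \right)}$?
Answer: $1393$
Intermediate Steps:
$O{\left(j \right)} = -6 - j^{2}$ ($O{\left(j \right)} = -6 + j \left(-1\right) j = -6 + - j j = -6 - j^{2}$)
$- 33 O{\left(6 \right)} + y{\left(7 \right)} = - 33 \left(-6 - 6^{2}\right) + 7 = - 33 \left(-6 - 36\right) + 7 = \left(-33\right) \left(-42\right) + 7 = 1386 + 7 = 1393$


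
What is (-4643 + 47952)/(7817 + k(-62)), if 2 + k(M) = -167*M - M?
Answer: 43309/18231 ≈ 2.3756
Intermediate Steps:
k(M) = -2 - 168*M (k(M) = -2 + (-167*M - M) = -2 - 168*M)
(-4643 + 47952)/(7817 + k(-62)) = (-4643 + 47952)/(7817 + (-2 - 168*(-62))) = 43309/(7817 + (-2 + 10416)) = 43309/(7817 + 10414) = 43309/18231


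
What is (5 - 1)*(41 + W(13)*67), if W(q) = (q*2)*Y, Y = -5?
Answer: -34676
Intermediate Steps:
W(q) = -10*q (W(q) = (q*2)*(-5) = (2*q)*(-5) = -10*q)
(5 - 1)*(41 + W(13)*67) = (5 - 1)*(41 - 10*13*67) = 4*(41 - 130*67) = 4*(41 - 8710) = 4*(-8669) = -34676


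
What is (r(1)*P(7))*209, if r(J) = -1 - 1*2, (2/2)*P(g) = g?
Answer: -4389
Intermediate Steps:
P(g) = g
r(J) = -3 (r(J) = -1 - 2 = -3)
(r(1)*P(7))*209 = -3*7*209 = -21*209 = -4389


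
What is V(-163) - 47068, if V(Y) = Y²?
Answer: -20499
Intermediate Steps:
V(-163) - 47068 = (-163)² - 47068 = 26569 - 47068 = -20499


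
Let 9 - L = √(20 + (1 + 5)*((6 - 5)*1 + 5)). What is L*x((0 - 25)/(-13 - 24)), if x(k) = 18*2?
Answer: 324 - 72*√14 ≈ 54.601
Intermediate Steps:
x(k) = 36
L = 9 - 2*√14 (L = 9 - √(20 + (1 + 5)*((6 - 5)*1 + 5)) = 9 - √(20 + 6*(1*1 + 5)) = 9 - √(20 + 6*(1 + 5)) = 9 - √(20 + 6*6) = 9 - √(20 + 36) = 9 - √56 = 9 - 2*√14 ≈ 1.5167)
L*x((0 - 25)/(-13 - 24)) = (9 - 2*√14)*36 = 324 - 72*√14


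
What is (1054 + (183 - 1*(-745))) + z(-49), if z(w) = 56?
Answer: 2038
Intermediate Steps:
(1054 + (183 - 1*(-745))) + z(-49) = (1054 + (183 - 1*(-745))) + 56 = (1054 + (183 + 745)) + 56 = (1054 + 928) + 56 = 1982 + 56 = 2038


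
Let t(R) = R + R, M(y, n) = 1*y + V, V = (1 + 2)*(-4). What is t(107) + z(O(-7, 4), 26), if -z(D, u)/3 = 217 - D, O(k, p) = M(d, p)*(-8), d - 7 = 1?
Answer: -341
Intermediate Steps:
d = 8 (d = 7 + 1 = 8)
V = -12 (V = 3*(-4) = -12)
M(y, n) = -12 + y (M(y, n) = 1*y - 12 = y - 12 = -12 + y)
O(k, p) = 32 (O(k, p) = (-12 + 8)*(-8) = -4*(-8) = 32)
t(R) = 2*R
z(D, u) = -651 + 3*D (z(D, u) = -3*(217 - D) = -651 + 3*D)
t(107) + z(O(-7, 4), 26) = 2*107 + (-651 + 3*32) = 214 + (-651 + 96) = 214 - 555 = -341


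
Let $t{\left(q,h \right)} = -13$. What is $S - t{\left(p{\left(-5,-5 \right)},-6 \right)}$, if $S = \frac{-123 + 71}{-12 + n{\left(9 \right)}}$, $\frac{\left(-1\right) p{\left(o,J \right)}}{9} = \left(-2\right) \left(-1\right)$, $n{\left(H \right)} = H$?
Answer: $\frac{91}{3} \approx 30.333$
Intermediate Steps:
$p{\left(o,J \right)} = -18$ ($p{\left(o,J \right)} = - 9 \left(\left(-2\right) \left(-1\right)\right) = \left(-9\right) 2 = -18$)
$S = \frac{52}{3}$ ($S = \frac{-123 + 71}{-12 + 9} = - \frac{52}{-3} = \left(-52\right) \left(- \frac{1}{3}\right) = \frac{52}{3} \approx 17.333$)
$S - t{\left(p{\left(-5,-5 \right)},-6 \right)} = \frac{52}{3} - -13 = \frac{52}{3} + 13 = \frac{91}{3}$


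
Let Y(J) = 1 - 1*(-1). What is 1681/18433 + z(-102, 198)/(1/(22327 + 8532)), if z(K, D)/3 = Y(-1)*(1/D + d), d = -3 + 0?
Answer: -337312545098/608289 ≈ -5.5453e+5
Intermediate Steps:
Y(J) = 2 (Y(J) = 1 + 1 = 2)
d = -3
z(K, D) = -18 + 6/D (z(K, D) = 3*(2*(1/D - 3)) = 3*(2*(-3 + 1/D)) = 3*(-6 + 2/D) = -18 + 6/D)
1681/18433 + z(-102, 198)/(1/(22327 + 8532)) = 1681/18433 + (-18 + 6/198)/(1/(22327 + 8532)) = 1681*(1/18433) + (-18 + 6*(1/198))/(1/30859) = 1681/18433 + (-18 + 1/33)/(1/30859) = 1681/18433 - 593/33*30859 = 1681/18433 - 18299387/33 = -337312545098/608289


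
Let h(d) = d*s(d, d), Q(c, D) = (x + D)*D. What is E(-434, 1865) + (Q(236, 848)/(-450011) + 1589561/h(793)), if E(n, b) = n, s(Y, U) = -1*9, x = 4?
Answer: -2114366561161/3211728507 ≈ -658.33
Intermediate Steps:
s(Y, U) = -9
Q(c, D) = D*(4 + D) (Q(c, D) = (4 + D)*D = D*(4 + D))
h(d) = -9*d (h(d) = d*(-9) = -9*d)
E(-434, 1865) + (Q(236, 848)/(-450011) + 1589561/h(793)) = -434 + ((848*(4 + 848))/(-450011) + 1589561/((-9*793))) = -434 + ((848*852)*(-1/450011) + 1589561/(-7137)) = -434 + (722496*(-1/450011) + 1589561*(-1/7137)) = -434 + (-722496/450011 - 1589561/7137) = -434 - 720476389123/3211728507 = -2114366561161/3211728507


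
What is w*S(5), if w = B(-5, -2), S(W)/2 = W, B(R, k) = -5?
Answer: -50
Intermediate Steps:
S(W) = 2*W
w = -5
w*S(5) = -10*5 = -5*10 = -50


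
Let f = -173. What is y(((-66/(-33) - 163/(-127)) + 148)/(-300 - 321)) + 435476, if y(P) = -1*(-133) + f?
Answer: 435436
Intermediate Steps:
y(P) = -40 (y(P) = -1*(-133) - 173 = 133 - 173 = -40)
y(((-66/(-33) - 163/(-127)) + 148)/(-300 - 321)) + 435476 = -40 + 435476 = 435436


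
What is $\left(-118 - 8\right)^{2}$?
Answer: $15876$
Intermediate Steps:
$\left(-118 - 8\right)^{2} = \left(-126\right)^{2} = 15876$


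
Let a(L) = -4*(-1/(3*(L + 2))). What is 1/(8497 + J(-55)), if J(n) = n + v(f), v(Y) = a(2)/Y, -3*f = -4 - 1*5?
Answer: 9/75979 ≈ 0.00011845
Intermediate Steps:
a(L) = -4/(-6 - 3*L) (a(L) = -4*(-1/(3*(2 + L))) = -4/(-6 - 3*L))
f = 3 (f = -(-4 - 1*5)/3 = -(-4 - 5)/3 = -⅓*(-9) = 3)
v(Y) = 1/(3*Y) (v(Y) = (4/(3*(2 + 2)))/Y = ((4/3)/4)/Y = ((4/3)*(¼))/Y = 1/(3*Y))
J(n) = ⅑ + n (J(n) = n + (⅓)/3 = n + (⅓)*(⅓) = n + ⅑ = ⅑ + n)
1/(8497 + J(-55)) = 1/(8497 + (⅑ - 55)) = 1/(8497 - 494/9) = 1/(75979/9) = 9/75979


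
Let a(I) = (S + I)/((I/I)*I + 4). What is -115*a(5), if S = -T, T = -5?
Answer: -1150/9 ≈ -127.78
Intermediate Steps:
S = 5 (S = -1*(-5) = 5)
a(I) = (5 + I)/(4 + I) (a(I) = (5 + I)/((I/I)*I + 4) = (5 + I)/(1*I + 4) = (5 + I)/(I + 4) = (5 + I)/(4 + I))
-115*a(5) = -115*(5 + 5)/(4 + 5) = -115*10/9 = -1150/9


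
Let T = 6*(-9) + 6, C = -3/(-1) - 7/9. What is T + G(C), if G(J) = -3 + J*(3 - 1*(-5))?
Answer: -299/9 ≈ -33.222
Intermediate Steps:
C = 20/9 (C = -3*(-1) - 7*⅑ = 3 - 7/9 = 20/9 ≈ 2.2222)
T = -48 (T = -54 + 6 = -48)
G(J) = -3 + 8*J (G(J) = -3 + J*(3 + 5) = -3 + J*8 = -3 + 8*J)
T + G(C) = -48 + (-3 + 8*(20/9)) = -48 + (-3 + 160/9) = -48 + 133/9 = -299/9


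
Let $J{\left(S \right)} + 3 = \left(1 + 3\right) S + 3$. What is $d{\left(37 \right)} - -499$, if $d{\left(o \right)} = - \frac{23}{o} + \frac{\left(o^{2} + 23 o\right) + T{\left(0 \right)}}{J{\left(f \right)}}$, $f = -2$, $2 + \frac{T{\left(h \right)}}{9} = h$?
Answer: $\frac{33023}{148} \approx 223.13$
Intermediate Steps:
$T{\left(h \right)} = -18 + 9 h$
$J{\left(S \right)} = 4 S$ ($J{\left(S \right)} = -3 + \left(\left(1 + 3\right) S + 3\right) = -3 + \left(4 S + 3\right) = -3 + \left(3 + 4 S\right) = 4 S$)
$d{\left(o \right)} = \frac{9}{4} - \frac{23}{o} - \frac{23 o}{8} - \frac{o^{2}}{8}$ ($d{\left(o \right)} = - \frac{23}{o} + \frac{\left(o^{2} + 23 o\right) + \left(-18 + 9 \cdot 0\right)}{4 \left(-2\right)} = - \frac{23}{o} + \frac{\left(o^{2} + 23 o\right) + \left(-18 + 0\right)}{-8} = - \frac{23}{o} + \left(\left(o^{2} + 23 o\right) - 18\right) \left(- \frac{1}{8}\right) = - \frac{23}{o} + \left(-18 + o^{2} + 23 o\right) \left(- \frac{1}{8}\right) = - \frac{23}{o} - \left(- \frac{9}{4} + \frac{o^{2}}{8} + \frac{23 o}{8}\right) = \frac{9}{4} - \frac{23}{o} - \frac{23 o}{8} - \frac{o^{2}}{8}$)
$d{\left(37 \right)} - -499 = \frac{-184 - 37 \left(-18 + 37^{2} + 23 \cdot 37\right)}{8 \cdot 37} - -499 = \frac{1}{8} \cdot \frac{1}{37} \left(-184 - 37 \left(-18 + 1369 + 851\right)\right) + 499 = \frac{1}{8} \cdot \frac{1}{37} \left(-184 - 37 \cdot 2202\right) + 499 = \frac{1}{8} \cdot \frac{1}{37} \left(-184 - 81474\right) + 499 = \frac{1}{8} \cdot \frac{1}{37} \left(-81658\right) + 499 = - \frac{40829}{148} + 499 = \frac{33023}{148}$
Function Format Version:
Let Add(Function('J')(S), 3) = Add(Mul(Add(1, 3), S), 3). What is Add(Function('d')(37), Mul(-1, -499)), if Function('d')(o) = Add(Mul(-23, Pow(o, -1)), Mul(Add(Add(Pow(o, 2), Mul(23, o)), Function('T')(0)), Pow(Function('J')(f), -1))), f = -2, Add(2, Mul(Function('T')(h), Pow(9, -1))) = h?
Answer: Rational(33023, 148) ≈ 223.13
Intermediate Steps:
Function('T')(h) = Add(-18, Mul(9, h))
Function('J')(S) = Mul(4, S) (Function('J')(S) = Add(-3, Add(Mul(Add(1, 3), S), 3)) = Add(-3, Add(Mul(4, S), 3)) = Add(-3, Add(3, Mul(4, S))) = Mul(4, S))
Function('d')(o) = Add(Rational(9, 4), Mul(-23, Pow(o, -1)), Mul(Rational(-23, 8), o), Mul(Rational(-1, 8), Pow(o, 2))) (Function('d')(o) = Add(Mul(-23, Pow(o, -1)), Mul(Add(Add(Pow(o, 2), Mul(23, o)), Add(-18, Mul(9, 0))), Pow(Mul(4, -2), -1))) = Add(Mul(-23, Pow(o, -1)), Mul(Add(Add(Pow(o, 2), Mul(23, o)), Add(-18, 0)), Pow(-8, -1))) = Add(Mul(-23, Pow(o, -1)), Mul(Add(Add(Pow(o, 2), Mul(23, o)), -18), Rational(-1, 8))) = Add(Mul(-23, Pow(o, -1)), Mul(Add(-18, Pow(o, 2), Mul(23, o)), Rational(-1, 8))) = Add(Mul(-23, Pow(o, -1)), Add(Rational(9, 4), Mul(Rational(-23, 8), o), Mul(Rational(-1, 8), Pow(o, 2)))) = Add(Rational(9, 4), Mul(-23, Pow(o, -1)), Mul(Rational(-23, 8), o), Mul(Rational(-1, 8), Pow(o, 2))))
Add(Function('d')(37), Mul(-1, -499)) = Add(Mul(Rational(1, 8), Pow(37, -1), Add(-184, Mul(-1, 37, Add(-18, Pow(37, 2), Mul(23, 37))))), Mul(-1, -499)) = Add(Mul(Rational(1, 8), Rational(1, 37), Add(-184, Mul(-1, 37, Add(-18, 1369, 851)))), 499) = Add(Mul(Rational(1, 8), Rational(1, 37), Add(-184, Mul(-1, 37, 2202))), 499) = Add(Mul(Rational(1, 8), Rational(1, 37), Add(-184, -81474)), 499) = Add(Mul(Rational(1, 8), Rational(1, 37), -81658), 499) = Add(Rational(-40829, 148), 499) = Rational(33023, 148)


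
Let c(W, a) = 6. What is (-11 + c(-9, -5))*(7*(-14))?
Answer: 490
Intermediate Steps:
(-11 + c(-9, -5))*(7*(-14)) = (-11 + 6)*(7*(-14)) = -5*(-98) = 490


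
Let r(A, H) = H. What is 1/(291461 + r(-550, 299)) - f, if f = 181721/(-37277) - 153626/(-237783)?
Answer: 1562311384779293/369444721616880 ≈ 4.2288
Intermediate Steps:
f = -37483448141/8863836891 (f = 181721*(-1/37277) - 153626*(-1/237783) = -181721/37277 + 153626/237783 = -37483448141/8863836891 ≈ -4.2288)
1/(291461 + r(-550, 299)) - f = 1/(291461 + 299) - 1*(-37483448141/8863836891) = 1/291760 + 37483448141/8863836891 = 1562311384779293/369444721616880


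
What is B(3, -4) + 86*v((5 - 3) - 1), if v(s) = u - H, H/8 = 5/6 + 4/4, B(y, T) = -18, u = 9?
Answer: -1516/3 ≈ -505.33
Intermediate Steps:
H = 44/3 (H = 8*(5/6 + 4/4) = 8*(5*(⅙) + 4*(¼)) = 8*(⅚ + 1) = 8*(11/6) = 44/3 ≈ 14.667)
v(s) = -17/3 (v(s) = 9 - 1*44/3 = 9 - 44/3 = -17/3)
B(3, -4) + 86*v((5 - 3) - 1) = -18 + 86*(-17/3) = -18 - 1462/3 = -1516/3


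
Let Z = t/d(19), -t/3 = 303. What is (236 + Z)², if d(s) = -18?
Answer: 328329/4 ≈ 82082.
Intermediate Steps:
t = -909 (t = -3*303 = -909)
Z = 101/2 (Z = -909/(-18) = -909*(-1/18) = 101/2 ≈ 50.500)
(236 + Z)² = (236 + 101/2)² = (573/2)² = 328329/4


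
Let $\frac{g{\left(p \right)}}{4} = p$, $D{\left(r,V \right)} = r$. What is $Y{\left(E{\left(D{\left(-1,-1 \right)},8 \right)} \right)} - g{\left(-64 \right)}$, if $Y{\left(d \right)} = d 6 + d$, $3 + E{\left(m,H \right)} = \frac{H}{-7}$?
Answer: $227$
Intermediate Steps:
$g{\left(p \right)} = 4 p$
$E{\left(m,H \right)} = -3 - \frac{H}{7}$ ($E{\left(m,H \right)} = -3 + \frac{H}{-7} = -3 + H \left(- \frac{1}{7}\right) = -3 - \frac{H}{7}$)
$Y{\left(d \right)} = 7 d$ ($Y{\left(d \right)} = 6 d + d = 7 d$)
$Y{\left(E{\left(D{\left(-1,-1 \right)},8 \right)} \right)} - g{\left(-64 \right)} = 7 \left(-3 - \frac{8}{7}\right) - 4 \left(-64\right) = 7 \left(-3 - \frac{8}{7}\right) - -256 = 7 \left(- \frac{29}{7}\right) + 256 = -29 + 256 = 227$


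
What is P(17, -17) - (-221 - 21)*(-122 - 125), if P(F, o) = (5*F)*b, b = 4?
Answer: -59434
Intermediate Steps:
P(F, o) = 20*F (P(F, o) = (5*F)*4 = 20*F)
P(17, -17) - (-221 - 21)*(-122 - 125) = 20*17 - (-221 - 21)*(-122 - 125) = 340 - (-242)*(-247) = 340 - 1*59774 = 340 - 59774 = -59434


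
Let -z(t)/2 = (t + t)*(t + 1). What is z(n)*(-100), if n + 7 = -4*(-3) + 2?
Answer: 22400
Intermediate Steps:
n = 7 (n = -7 + (-4*(-3) + 2) = -7 + (12 + 2) = -7 + 14 = 7)
z(t) = -4*t*(1 + t) (z(t) = -2*(t + t)*(t + 1) = -2*2*t*(1 + t) = -4*t*(1 + t))
z(n)*(-100) = -4*7*(1 + 7)*(-100) = -4*7*8*(-100) = -224*(-100) = 22400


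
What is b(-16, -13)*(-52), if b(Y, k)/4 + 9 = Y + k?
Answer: 7904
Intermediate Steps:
b(Y, k) = -36 + 4*Y + 4*k (b(Y, k) = -36 + 4*(Y + k) = -36 + (4*Y + 4*k) = -36 + 4*Y + 4*k)
b(-16, -13)*(-52) = (-36 + 4*(-16) + 4*(-13))*(-52) = (-36 - 64 - 52)*(-52) = -152*(-52) = 7904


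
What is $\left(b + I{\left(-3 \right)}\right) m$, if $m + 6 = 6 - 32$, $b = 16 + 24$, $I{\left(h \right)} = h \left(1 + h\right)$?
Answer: $-1472$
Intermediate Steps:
$b = 40$
$m = -32$ ($m = -6 + \left(6 - 32\right) = -6 - 26 = -32$)
$\left(b + I{\left(-3 \right)}\right) m = \left(40 - 3 \left(1 - 3\right)\right) \left(-32\right) = \left(40 - -6\right) \left(-32\right) = \left(40 + 6\right) \left(-32\right) = 46 \left(-32\right) = -1472$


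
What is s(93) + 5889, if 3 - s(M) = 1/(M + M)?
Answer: 1095911/186 ≈ 5892.0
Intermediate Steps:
s(M) = 3 - 1/(2*M) (s(M) = 3 - 1/(M + M) = 3 - 1/(2*M))
s(93) + 5889 = (3 - 1/2/93) + 5889 = (3 - 1/2*1/93) + 5889 = (3 - 1/186) + 5889 = 557/186 + 5889 = 1095911/186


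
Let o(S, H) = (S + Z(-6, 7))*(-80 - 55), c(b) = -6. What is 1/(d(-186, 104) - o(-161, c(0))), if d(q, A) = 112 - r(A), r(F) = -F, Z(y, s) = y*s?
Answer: -1/27189 ≈ -3.6780e-5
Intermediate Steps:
Z(y, s) = s*y
o(S, H) = 5670 - 135*S (o(S, H) = (S + 7*(-6))*(-80 - 55) = (S - 42)*(-135) = (-42 + S)*(-135) = 5670 - 135*S)
d(q, A) = 112 + A (d(q, A) = 112 - (-1)*A = 112 + A)
1/(d(-186, 104) - o(-161, c(0))) = 1/((112 + 104) - (5670 - 135*(-161))) = 1/(216 - (5670 + 21735)) = 1/(216 - 1*27405) = 1/(216 - 27405) = 1/(-27189) = -1/27189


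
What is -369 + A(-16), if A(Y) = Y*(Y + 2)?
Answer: -145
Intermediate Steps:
A(Y) = Y*(2 + Y)
-369 + A(-16) = -369 - 16*(2 - 16) = -369 - 16*(-14) = -369 + 224 = -145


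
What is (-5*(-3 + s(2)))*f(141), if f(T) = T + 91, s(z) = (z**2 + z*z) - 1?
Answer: -4640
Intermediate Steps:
s(z) = -1 + 2*z**2 (s(z) = (z**2 + z**2) - 1 = 2*z**2 - 1 = -1 + 2*z**2)
f(T) = 91 + T
(-5*(-3 + s(2)))*f(141) = (-5*(-3 + (-1 + 2*2**2)))*(91 + 141) = -5*(-3 + (-1 + 2*4))*232 = -5*(-3 + (-1 + 8))*232 = -5*(-3 + 7)*232 = -5*4*232 = -1*20*232 = -20*232 = -4640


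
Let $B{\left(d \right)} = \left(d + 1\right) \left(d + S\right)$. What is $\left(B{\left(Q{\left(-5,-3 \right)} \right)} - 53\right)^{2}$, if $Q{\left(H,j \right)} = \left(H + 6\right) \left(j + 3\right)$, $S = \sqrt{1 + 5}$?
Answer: $\left(53 - \sqrt{6}\right)^{2} \approx 2555.4$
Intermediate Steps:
$S = \sqrt{6} \approx 2.4495$
$Q{\left(H,j \right)} = \left(3 + j\right) \left(6 + H\right)$ ($Q{\left(H,j \right)} = \left(6 + H\right) \left(3 + j\right) = \left(3 + j\right) \left(6 + H\right)$)
$B{\left(d \right)} = \left(1 + d\right) \left(d + \sqrt{6}\right)$ ($B{\left(d \right)} = \left(d + 1\right) \left(d + \sqrt{6}\right) = \left(1 + d\right) \left(d + \sqrt{6}\right)$)
$\left(B{\left(Q{\left(-5,-3 \right)} \right)} - 53\right)^{2} = \left(\left(\left(18 + 3 \left(-5\right) + 6 \left(-3\right) - -15\right) + \sqrt{6} + \left(18 + 3 \left(-5\right) + 6 \left(-3\right) - -15\right)^{2} + \left(18 + 3 \left(-5\right) + 6 \left(-3\right) - -15\right) \sqrt{6}\right) - 53\right)^{2} = \left(\left(\left(18 - 15 - 18 + 15\right) + \sqrt{6} + \left(18 - 15 - 18 + 15\right)^{2} + \left(18 - 15 - 18 + 15\right) \sqrt{6}\right) - 53\right)^{2} = \left(\left(0 + \sqrt{6} + 0^{2} + 0 \sqrt{6}\right) - 53\right)^{2} = \left(\left(0 + \sqrt{6} + 0 + 0\right) - 53\right)^{2} = \left(\sqrt{6} - 53\right)^{2} = \left(-53 + \sqrt{6}\right)^{2}$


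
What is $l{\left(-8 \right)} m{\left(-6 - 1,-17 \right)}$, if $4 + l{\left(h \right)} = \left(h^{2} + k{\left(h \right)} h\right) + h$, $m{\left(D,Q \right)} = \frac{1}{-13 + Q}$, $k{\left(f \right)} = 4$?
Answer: $- \frac{2}{3} \approx -0.66667$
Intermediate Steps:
$l{\left(h \right)} = -4 + h^{2} + 5 h$ ($l{\left(h \right)} = -4 + \left(\left(h^{2} + 4 h\right) + h\right) = -4 + \left(h^{2} + 5 h\right) = -4 + h^{2} + 5 h$)
$l{\left(-8 \right)} m{\left(-6 - 1,-17 \right)} = \frac{-4 + \left(-8\right)^{2} + 5 \left(-8\right)}{-13 - 17} = \frac{-4 + 64 - 40}{-30} = 20 \left(- \frac{1}{30}\right) = - \frac{2}{3}$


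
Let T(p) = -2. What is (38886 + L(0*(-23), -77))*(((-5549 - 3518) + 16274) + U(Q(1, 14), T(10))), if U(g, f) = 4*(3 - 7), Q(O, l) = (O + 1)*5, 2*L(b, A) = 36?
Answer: 279758664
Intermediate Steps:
L(b, A) = 18 (L(b, A) = (1/2)*36 = 18)
Q(O, l) = 5 + 5*O (Q(O, l) = (1 + O)*5 = 5 + 5*O)
U(g, f) = -16 (U(g, f) = 4*(-4) = -16)
(38886 + L(0*(-23), -77))*(((-5549 - 3518) + 16274) + U(Q(1, 14), T(10))) = (38886 + 18)*(((-5549 - 3518) + 16274) - 16) = 38904*((-9067 + 16274) - 16) = 38904*(7207 - 16) = 38904*7191 = 279758664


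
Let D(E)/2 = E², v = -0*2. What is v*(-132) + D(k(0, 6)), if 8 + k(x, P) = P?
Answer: 8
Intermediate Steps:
k(x, P) = -8 + P
v = 0 (v = -2*0 = 0)
D(E) = 2*E²
v*(-132) + D(k(0, 6)) = 0*(-132) + 2*(-8 + 6)² = 0 + 2*(-2)² = 0 + 2*4 = 0 + 8 = 8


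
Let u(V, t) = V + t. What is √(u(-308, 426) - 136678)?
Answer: 4*I*√8535 ≈ 369.54*I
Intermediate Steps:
√(u(-308, 426) - 136678) = √((-308 + 426) - 136678) = √(118 - 136678) = √(-136560) = 4*I*√8535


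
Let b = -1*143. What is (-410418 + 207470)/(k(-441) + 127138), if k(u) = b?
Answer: -202948/126995 ≈ -1.5981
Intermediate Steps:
b = -143
k(u) = -143
(-410418 + 207470)/(k(-441) + 127138) = (-410418 + 207470)/(-143 + 127138) = -202948/126995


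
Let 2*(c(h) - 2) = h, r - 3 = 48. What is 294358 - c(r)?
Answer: 588661/2 ≈ 2.9433e+5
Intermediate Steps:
r = 51 (r = 3 + 48 = 51)
c(h) = 2 + h/2
294358 - c(r) = 294358 - (2 + (½)*51) = 294358 - (2 + 51/2) = 294358 - 1*55/2 = 294358 - 55/2 = 588661/2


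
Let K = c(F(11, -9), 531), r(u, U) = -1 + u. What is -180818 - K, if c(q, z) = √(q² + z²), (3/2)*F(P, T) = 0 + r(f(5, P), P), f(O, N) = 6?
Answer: -180818 - √2537749/3 ≈ -1.8135e+5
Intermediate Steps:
F(P, T) = 10/3 (F(P, T) = 2*(0 + (-1 + 6))/3 = 2*(0 + 5)/3 = (⅔)*5 = 10/3)
K = √2537749/3 (K = √((10/3)² + 531²) = √(100/9 + 281961) = √(2537749/9) = √2537749/3 ≈ 531.01)
-180818 - K = -180818 - √2537749/3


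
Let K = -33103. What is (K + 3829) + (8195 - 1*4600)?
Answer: -25679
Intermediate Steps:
(K + 3829) + (8195 - 1*4600) = (-33103 + 3829) + (8195 - 1*4600) = -29274 + (8195 - 4600) = -29274 + 3595 = -25679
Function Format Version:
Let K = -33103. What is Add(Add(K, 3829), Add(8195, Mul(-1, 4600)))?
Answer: -25679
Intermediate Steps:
Add(Add(K, 3829), Add(8195, Mul(-1, 4600))) = Add(Add(-33103, 3829), Add(8195, Mul(-1, 4600))) = Add(-29274, Add(8195, -4600)) = Add(-29274, 3595) = -25679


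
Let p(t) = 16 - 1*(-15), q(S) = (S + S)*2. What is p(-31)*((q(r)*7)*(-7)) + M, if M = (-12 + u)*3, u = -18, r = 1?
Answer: -6166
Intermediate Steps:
q(S) = 4*S (q(S) = (2*S)*2 = 4*S)
p(t) = 31 (p(t) = 16 + 15 = 31)
M = -90 (M = (-12 - 18)*3 = -30*3 = -90)
p(-31)*((q(r)*7)*(-7)) + M = 31*(((4*1)*7)*(-7)) - 90 = 31*((4*7)*(-7)) - 90 = 31*(28*(-7)) - 90 = 31*(-196) - 90 = -6076 - 90 = -6166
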